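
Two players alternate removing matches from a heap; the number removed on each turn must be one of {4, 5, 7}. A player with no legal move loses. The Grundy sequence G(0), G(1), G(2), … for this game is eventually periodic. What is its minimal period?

G(0) = 0
G(1) = mex{} = 0
G(2) = mex{} = 0
G(3) = mex{} = 0
G(4) = mex{0} = 1
G(5) = mex{0,0} = 1
G(6) = mex{0,0} = 1
G(7) = mex{0,0,0} = 1
G(8) = mex{1,0,0} = 2
G(9) = mex{1,1,0} = 2
G(10) = mex{1,1,0} = 2
G(11) = mex{1,1,1} = 0
G(12) = mex{2,1,1} = 0
G(13) = mex{2,2,1} = 0
G(14) = mex{2,2,1} = 0
G(15) = mex{0,2,2} = 1
G(16) = mex{0,0,2} = 1
G(17) = mex{0,0,2} = 1
G(18) = mex{0,0,0} = 1
G(19) = mex{1,0,0} = 2
G(20) = mex{1,1,0} = 2
G(21) = mex{1,1,0} = 2
G(22) = mex{1,1,1} = 0
G(23) = mex{2,1,1} = 0
G(n+11) = G(n) holds for n = 0,…,6 (a full window of length max(S) = 7), so the sequence is purely periodic with period 11.

11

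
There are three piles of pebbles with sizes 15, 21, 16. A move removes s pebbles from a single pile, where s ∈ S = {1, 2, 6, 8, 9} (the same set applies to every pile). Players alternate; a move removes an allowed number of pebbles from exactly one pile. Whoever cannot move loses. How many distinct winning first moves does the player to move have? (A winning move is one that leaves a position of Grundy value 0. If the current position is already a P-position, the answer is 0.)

All piles use S = {1, 2, 6, 8, 9}:
G(0) = 0
G(1) = mex{0} = 1
G(2) = mex{1,0} = 2
G(3) = mex{2,1} = 0
G(4) = mex{0,2} = 1
G(5) = mex{1,0} = 2
G(6) = mex{2,1,0} = 3
G(7) = mex{3,2,1} = 0
G(8) = mex{0,3,2,0} = 1
G(9) = mex{1,0,0,1,0} = 2
G(10) = mex{2,1,1,2,1} = 0
G(11) = mex{0,2,2,0,2} = 1
G(12) = mex{1,0,3,1,0} = 2
G(13) = mex{2,1,0,2,1} = 3
G(14) = mex{3,2,1,3,2} = 0
G(15) = mex{0,3,2,0,3} = 1
G(16) = mex{1,0,0,1,0} = 2
G(17) = mex{2,1,1,2,1} = 0
G(18) = mex{0,2,2,0,2} = 1
G(19) = mex{1,0,3,1,0} = 2
G(20) = mex{2,1,0,2,1} = 3
G(21) = mex{3,2,1,3,2} = 0
Pile A: G(15) = 1.
Pile B: G(21) = 0.
Pile C: G(16) = 2.
Combined Grundy value = 1 ⊕ 0 ⊕ 2 = 3.
A winning move leaves total XOR = 0, i.e. changes one component's Grundy value g to g ⊕ X where X is the current total.
Pile A: need g' = 1⊕3 = 2. Options: 15−1→G=0, 15−2→G=3, 15−6→G=2, 15−8→G=0, 15−9→G=3. Hits: 1.
Pile B: need g' = 0⊕3 = 3. Options: 21−1→G=3, 21−2→G=2, 21−6→G=1, 21−8→G=3, 21−9→G=2. Hits: 2.
Pile C: need g' = 2⊕3 = 1. Options: 16−1→G=1, 16−2→G=0, 16−6→G=0, 16−8→G=1, 16−9→G=0. Hits: 2.

5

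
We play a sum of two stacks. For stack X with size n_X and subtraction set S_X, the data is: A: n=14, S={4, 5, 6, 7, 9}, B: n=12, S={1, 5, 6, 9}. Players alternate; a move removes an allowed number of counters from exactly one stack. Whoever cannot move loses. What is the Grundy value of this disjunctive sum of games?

0

Stack A, S = {4, 5, 6, 7, 9}:
n :  0  1  2  3  4  5  6  7  8  9 10 11 12 13 14
G :  0  0  0  0  1  1  1  1  2  2  2  2  3  0  0
G_A(14) = 0.
Stack B, S = {1, 5, 6, 9}:
n :  0  1  2  3  4  5  6  7  8  9 10 11 12
G :  0  1  0  1  0  1  2  3  2  3  2  3  0
G_B(12) = 0.
Combined Grundy value = 0 ⊕ 0 = 0.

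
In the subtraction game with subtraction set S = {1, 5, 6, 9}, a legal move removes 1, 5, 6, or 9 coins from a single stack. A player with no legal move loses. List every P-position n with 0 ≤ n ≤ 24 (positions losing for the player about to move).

0, 2, 4, 12, 14, 16, 24

n :  0  1  2  3  4  5  6  7  8  9 10 11 12 13 14 15 16 17 18 19 20 21 22 23 24
G :  0  1  0  1  0  1  2  3  2  3  2  3  0  1  0  1  0  1  2  3  2  3  2  3  0
P-positions are exactly the n with G(n) = 0.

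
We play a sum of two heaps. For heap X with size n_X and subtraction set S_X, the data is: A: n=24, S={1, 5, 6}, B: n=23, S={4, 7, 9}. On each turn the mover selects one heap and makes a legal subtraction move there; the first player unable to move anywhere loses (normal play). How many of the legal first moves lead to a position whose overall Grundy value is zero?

3

Heap A, S = {1, 5, 6}:
G(0) = 0
G(1) = mex{0} = 1
G(2) = mex{1} = 0
G(3) = mex{0} = 1
G(4) = mex{1} = 0
G(5) = mex{0,0} = 1
G(6) = mex{1,1,0} = 2
G(7) = mex{2,0,1} = 3
G(8) = mex{3,1,0} = 2
G(9) = mex{2,0,1} = 3
G(10) = mex{3,1,0} = 2
G(11) = mex{2,2,1} = 0
G(12) = mex{0,3,2} = 1
G(13) = mex{1,2,3} = 0
G(14) = mex{0,3,2} = 1
G(15) = mex{1,2,3} = 0
G(16) = mex{0,0,2} = 1
G(17) = mex{1,1,0} = 2
G(18) = mex{2,0,1} = 3
G(19) = mex{3,1,0} = 2
G(20) = mex{2,0,1} = 3
G(21) = mex{3,1,0} = 2
G(22) = mex{2,2,1} = 0
G(23) = mex{0,3,2} = 1
G(24) = mex{1,2,3} = 0
G_A(24) = 0.
Heap B, S = {4, 7, 9}:
n :  0  1  2  3  4  5  6  7  8  9 10 11 12 13 14 15 16 17 18 19 20 21 22 23
G :  0  0  0  0  1  1  1  1  2  2  2  2  3  0  0  0  0  1  1  1  1  2  2  2
G_B(23) = 2.
Combined Grundy value = 0 ⊕ 2 = 2.
A winning move leaves total XOR = 0, i.e. changes one component's Grundy value g to g ⊕ X where X is the current total.
Heap A: need g' = 0⊕2 = 2. Options: 24−1→G=1, 24−5→G=2, 24−6→G=3. Hits: 1.
Heap B: need g' = 2⊕2 = 0. Options: 23−4→G=1, 23−7→G=0, 23−9→G=0. Hits: 2.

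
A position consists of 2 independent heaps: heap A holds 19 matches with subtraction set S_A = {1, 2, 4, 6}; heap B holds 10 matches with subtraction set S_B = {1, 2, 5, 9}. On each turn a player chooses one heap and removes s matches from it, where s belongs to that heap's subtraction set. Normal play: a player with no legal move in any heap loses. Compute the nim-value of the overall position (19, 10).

0

Heap A, S = {1, 2, 4, 6}:
n :  0  1  2  3  4  5  6  7  8  9 10 11 12 13 14 15 16 17 18 19
G :  0  1  2  0  1  2  3  4  0  1  2  0  1  2  3  4  0  1  2  0
G_A(19) = 0.
Heap B, S = {1, 2, 5, 9}:
n :  0  1  2  3  4  5  6  7  8  9 10
G :  0  1  2  0  1  2  0  1  2  3  0
G_B(10) = 0.
Combined Grundy value = 0 ⊕ 0 = 0.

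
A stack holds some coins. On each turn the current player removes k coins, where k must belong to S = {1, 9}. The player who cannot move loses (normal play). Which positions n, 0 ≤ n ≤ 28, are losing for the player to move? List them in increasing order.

0, 2, 4, 6, 8, 10, 12, 14, 16, 18, 20, 22, 24, 26, 28

n :  0  1  2  3  4  5  6  7  8  9 10 11 12 13 14 15 16 17 18 19 20 21 22 23 24 25 26 27 28
G :  0  1  0  1  0  1  0  1  0  1  0  1  0  1  0  1  0  1  0  1  0  1  0  1  0  1  0  1  0
P-positions are exactly the n with G(n) = 0.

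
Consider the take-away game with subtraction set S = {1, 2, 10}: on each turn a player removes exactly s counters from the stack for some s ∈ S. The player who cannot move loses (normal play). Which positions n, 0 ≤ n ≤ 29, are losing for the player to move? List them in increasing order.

0, 3, 6, 9, 12, 15, 18, 21, 24, 27

G(0) = 0
G(1) = mex{0} = 1
G(2) = mex{1,0} = 2
G(3) = mex{2,1} = 0
G(4) = mex{0,2} = 1
G(5) = mex{1,0} = 2
G(6) = mex{2,1} = 0
G(7) = mex{0,2} = 1
G(8) = mex{1,0} = 2
G(9) = mex{2,1} = 0
G(10) = mex{0,2,0} = 1
G(11) = mex{1,0,1} = 2
G(12) = mex{2,1,2} = 0
G(13) = mex{0,2,0} = 1
G(14) = mex{1,0,1} = 2
G(15) = mex{2,1,2} = 0
G(16) = mex{0,2,0} = 1
G(17) = mex{1,0,1} = 2
G(18) = mex{2,1,2} = 0
G(19) = mex{0,2,0} = 1
G(20) = mex{1,0,1} = 2
G(21) = mex{2,1,2} = 0
G(22) = mex{0,2,0} = 1
G(23) = mex{1,0,1} = 2
G(24) = mex{2,1,2} = 0
G(25) = mex{0,2,0} = 1
G(26) = mex{1,0,1} = 2
G(27) = mex{2,1,2} = 0
G(28) = mex{0,2,0} = 1
G(29) = mex{1,0,1} = 2
P-positions are exactly the n with G(n) = 0.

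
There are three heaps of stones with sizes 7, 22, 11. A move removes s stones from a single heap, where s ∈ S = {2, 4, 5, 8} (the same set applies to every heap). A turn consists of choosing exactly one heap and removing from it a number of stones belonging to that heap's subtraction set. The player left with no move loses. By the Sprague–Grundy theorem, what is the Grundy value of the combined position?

2

All heaps use S = {2, 4, 5, 8}:
G(0) = 0
G(1) = mex{} = 0
G(2) = mex{0} = 1
G(3) = mex{0} = 1
G(4) = mex{1,0} = 2
G(5) = mex{1,0,0} = 2
G(6) = mex{2,1,0} = 3
G(7) = mex{2,1,1} = 0
G(8) = mex{3,2,1,0} = 4
G(9) = mex{0,2,2,0} = 1
G(10) = mex{4,3,2,1} = 0
G(11) = mex{1,0,3,1} = 2
G(12) = mex{0,4,0,2} = 1
G(13) = mex{2,1,4,2} = 0
G(14) = mex{1,0,1,3} = 2
G(15) = mex{0,2,0,0} = 1
G(16) = mex{2,1,2,4} = 0
G(17) = mex{1,0,1,1} = 2
G(18) = mex{0,2,0,0} = 1
G(19) = mex{2,1,2,2} = 0
G(20) = mex{1,0,1,1} = 2
G(21) = mex{0,2,0,0} = 1
G(22) = mex{2,1,2,2} = 0
Heap A: G(7) = 0.
Heap B: G(22) = 0.
Heap C: G(11) = 2.
Combined Grundy value = 0 ⊕ 0 ⊕ 2 = 2.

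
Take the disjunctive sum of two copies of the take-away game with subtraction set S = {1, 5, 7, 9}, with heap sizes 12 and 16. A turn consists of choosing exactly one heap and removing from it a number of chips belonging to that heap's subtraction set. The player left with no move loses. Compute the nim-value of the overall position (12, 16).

All heaps use S = {1, 5, 7, 9}:
G(0) = 0
G(1) = mex{0} = 1
G(2) = mex{1} = 0
G(3) = mex{0} = 1
G(4) = mex{1} = 0
G(5) = mex{0,0} = 1
G(6) = mex{1,1} = 0
G(7) = mex{0,0,0} = 1
G(8) = mex{1,1,1} = 0
G(9) = mex{0,0,0,0} = 1
G(10) = mex{1,1,1,1} = 0
G(11) = mex{0,0,0,0} = 1
G(12) = mex{1,1,1,1} = 0
G(13) = mex{0,0,0,0} = 1
G(14) = mex{1,1,1,1} = 0
G(15) = mex{0,0,0,0} = 1
G(16) = mex{1,1,1,1} = 0
Heap A: G(12) = 0.
Heap B: G(16) = 0.
Combined Grundy value = 0 ⊕ 0 = 0.

0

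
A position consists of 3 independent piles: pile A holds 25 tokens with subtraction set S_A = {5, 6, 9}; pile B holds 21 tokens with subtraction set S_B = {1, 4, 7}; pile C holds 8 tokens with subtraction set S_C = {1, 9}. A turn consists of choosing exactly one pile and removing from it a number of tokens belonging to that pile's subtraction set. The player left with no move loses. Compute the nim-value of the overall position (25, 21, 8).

2

Pile A, S = {5, 6, 9}:
n :  0  1  2  3  4  5  6  7  8  9 10 11 12 13 14 15 16 17 18 19 20 21 22 23 24 25
G :  0  0  0  0  0  1  1  1  1  1  2  2  2  2  0  0  0  0  0  1  1  1  1  1  2  2
G_A(25) = 2.
Pile B, S = {1, 4, 7}:
G(0) = 0
G(1) = mex{0} = 1
G(2) = mex{1} = 0
G(3) = mex{0} = 1
G(4) = mex{1,0} = 2
G(5) = mex{2,1} = 0
G(6) = mex{0,0} = 1
G(7) = mex{1,1,0} = 2
G(8) = mex{2,2,1} = 0
G(9) = mex{0,0,0} = 1
G(10) = mex{1,1,1} = 0
G(11) = mex{0,2,2} = 1
G(12) = mex{1,0,0} = 2
G(13) = mex{2,1,1} = 0
G(14) = mex{0,0,2} = 1
G(15) = mex{1,1,0} = 2
G(16) = mex{2,2,1} = 0
G(17) = mex{0,0,0} = 1
G(18) = mex{1,1,1} = 0
G(19) = mex{0,2,2} = 1
G(20) = mex{1,0,0} = 2
G(21) = mex{2,1,1} = 0
G_B(21) = 0.
Pile C, S = {1, 9}:
G(0) = 0
G(1) = mex{0} = 1
G(2) = mex{1} = 0
G(3) = mex{0} = 1
G(4) = mex{1} = 0
G(5) = mex{0} = 1
G(6) = mex{1} = 0
G(7) = mex{0} = 1
G(8) = mex{1} = 0
G_C(8) = 0.
Combined Grundy value = 2 ⊕ 0 ⊕ 0 = 2.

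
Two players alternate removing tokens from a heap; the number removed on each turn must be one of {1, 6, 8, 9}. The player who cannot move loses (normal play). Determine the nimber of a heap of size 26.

2

G(0) = 0
G(1) = mex{0} = 1
G(2) = mex{1} = 0
G(3) = mex{0} = 1
G(4) = mex{1} = 0
G(5) = mex{0} = 1
G(6) = mex{1,0} = 2
G(7) = mex{2,1} = 0
G(8) = mex{0,0,0} = 1
G(9) = mex{1,1,1,0} = 2
G(10) = mex{2,0,0,1} = 3
G(11) = mex{3,1,1,0} = 2
G(12) = mex{2,2,0,1} = 3
G(13) = mex{3,0,1,0} = 2
G(14) = mex{2,1,2,1} = 0
G(15) = mex{0,2,0,2} = 1
G(16) = mex{1,3,1,0} = 2
G(17) = mex{2,2,2,1} = 0
G(18) = mex{0,3,3,2} = 1
G(19) = mex{1,2,2,3} = 0
G(20) = mex{0,0,3,2} = 1
G(21) = mex{1,1,2,3} = 0
G(22) = mex{0,2,0,2} = 1
G(23) = mex{1,0,1,0} = 2
G(24) = mex{2,1,2,1} = 0
G(25) = mex{0,0,0,2} = 1
G(26) = mex{1,1,1,0} = 2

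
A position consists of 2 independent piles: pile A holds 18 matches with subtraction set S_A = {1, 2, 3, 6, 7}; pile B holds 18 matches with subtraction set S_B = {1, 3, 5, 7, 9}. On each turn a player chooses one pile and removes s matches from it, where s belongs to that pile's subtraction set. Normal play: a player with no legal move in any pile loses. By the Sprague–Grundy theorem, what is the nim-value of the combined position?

2

Pile A, S = {1, 2, 3, 6, 7}:
n :  0  1  2  3  4  5  6  7  8  9 10 11 12 13 14 15 16 17 18
G :  0  1  2  3  0  1  2  3  0  1  2  3  0  1  2  3  0  1  2
G_A(18) = 2.
Pile B, S = {1, 3, 5, 7, 9}:
G(0) = 0
G(1) = mex{0} = 1
G(2) = mex{1} = 0
G(3) = mex{0,0} = 1
G(4) = mex{1,1} = 0
G(5) = mex{0,0,0} = 1
G(6) = mex{1,1,1} = 0
G(7) = mex{0,0,0,0} = 1
G(8) = mex{1,1,1,1} = 0
G(9) = mex{0,0,0,0,0} = 1
G(10) = mex{1,1,1,1,1} = 0
G(11) = mex{0,0,0,0,0} = 1
G(12) = mex{1,1,1,1,1} = 0
G(13) = mex{0,0,0,0,0} = 1
G(14) = mex{1,1,1,1,1} = 0
G(15) = mex{0,0,0,0,0} = 1
G(16) = mex{1,1,1,1,1} = 0
G(17) = mex{0,0,0,0,0} = 1
G(18) = mex{1,1,1,1,1} = 0
G_B(18) = 0.
Combined Grundy value = 2 ⊕ 0 = 2.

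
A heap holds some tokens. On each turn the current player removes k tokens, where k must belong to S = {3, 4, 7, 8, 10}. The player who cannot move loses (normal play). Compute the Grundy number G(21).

2

n :  0  1  2  3  4  5  6  7  8  9 10 11 12 13 14 15 16 17 18 19 20 21
G :  0  0  0  1  1  1  2  2  2  3  3  3  4  0  0  0  1  1  1  2  2  2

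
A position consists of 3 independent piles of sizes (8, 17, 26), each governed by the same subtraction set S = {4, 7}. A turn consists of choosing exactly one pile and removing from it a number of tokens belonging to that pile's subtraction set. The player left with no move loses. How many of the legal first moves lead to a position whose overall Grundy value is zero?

1

All piles use S = {4, 7}:
G(0) = 0
G(1) = mex{} = 0
G(2) = mex{} = 0
G(3) = mex{} = 0
G(4) = mex{0} = 1
G(5) = mex{0} = 1
G(6) = mex{0} = 1
G(7) = mex{0,0} = 1
G(8) = mex{1,0} = 2
G(9) = mex{1,0} = 2
G(10) = mex{1,0} = 2
G(11) = mex{1,1} = 0
G(12) = mex{2,1} = 0
G(13) = mex{2,1} = 0
G(14) = mex{2,1} = 0
G(15) = mex{0,2} = 1
G(16) = mex{0,2} = 1
G(17) = mex{0,2} = 1
G(18) = mex{0,0} = 1
G(19) = mex{1,0} = 2
G(20) = mex{1,0} = 2
G(21) = mex{1,0} = 2
G(22) = mex{1,1} = 0
G(23) = mex{2,1} = 0
G(24) = mex{2,1} = 0
G(25) = mex{2,1} = 0
G(26) = mex{0,2} = 1
Pile A: G(8) = 2.
Pile B: G(17) = 1.
Pile C: G(26) = 1.
Combined Grundy value = 2 ⊕ 1 ⊕ 1 = 2.
A winning move leaves total XOR = 0, i.e. changes one component's Grundy value g to g ⊕ X where X is the current total.
Pile A: need g' = 2⊕2 = 0. Options: 8−4→G=1, 8−7→G=0. Hits: 1.
Pile B: need g' = 1⊕2 = 3. Options: 17−4→G=0, 17−7→G=2. Hits: 0.
Pile C: need g' = 1⊕2 = 3. Options: 26−4→G=0, 26−7→G=2. Hits: 0.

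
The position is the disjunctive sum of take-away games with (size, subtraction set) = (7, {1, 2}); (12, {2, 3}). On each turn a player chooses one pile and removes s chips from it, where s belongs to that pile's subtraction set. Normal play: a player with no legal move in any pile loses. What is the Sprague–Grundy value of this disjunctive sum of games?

0

Pile A, S = {1, 2}:
n : 0 1 2 3 4 5 6 7
G : 0 1 2 0 1 2 0 1
G_A(7) = 1.
Pile B, S = {2, 3}:
n :  0  1  2  3  4  5  6  7  8  9 10 11 12
G :  0  0  1  1  2  0  0  1  1  2  0  0  1
G_B(12) = 1.
Combined Grundy value = 1 ⊕ 1 = 0.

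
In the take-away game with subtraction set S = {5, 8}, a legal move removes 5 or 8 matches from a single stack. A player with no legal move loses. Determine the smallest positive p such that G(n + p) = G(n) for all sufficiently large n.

G(0) = 0
G(1) = mex{} = 0
G(2) = mex{} = 0
G(3) = mex{} = 0
G(4) = mex{} = 0
G(5) = mex{0} = 1
G(6) = mex{0} = 1
G(7) = mex{0} = 1
G(8) = mex{0,0} = 1
G(9) = mex{0,0} = 1
G(10) = mex{1,0} = 2
G(11) = mex{1,0} = 2
G(12) = mex{1,0} = 2
G(13) = mex{1,1} = 0
G(14) = mex{1,1} = 0
G(15) = mex{2,1} = 0
G(16) = mex{2,1} = 0
G(17) = mex{2,1} = 0
G(18) = mex{0,2} = 1
G(19) = mex{0,2} = 1
G(20) = mex{0,2} = 1
G(21) = mex{0,0} = 1
G(22) = mex{0,0} = 1
G(23) = mex{1,0} = 2
G(24) = mex{1,0} = 2
G(25) = mex{1,0} = 2
G(26) = mex{1,1} = 0
G(27) = mex{1,1} = 0
G(n+13) = G(n) holds for n = 0,…,7 (a full window of length max(S) = 8), so the sequence is purely periodic with period 13.

13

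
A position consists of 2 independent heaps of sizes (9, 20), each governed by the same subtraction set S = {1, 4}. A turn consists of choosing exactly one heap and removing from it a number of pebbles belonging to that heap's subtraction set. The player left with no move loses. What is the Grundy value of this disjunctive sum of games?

2

All heaps use S = {1, 4}:
G(0) = 0
G(1) = mex{0} = 1
G(2) = mex{1} = 0
G(3) = mex{0} = 1
G(4) = mex{1,0} = 2
G(5) = mex{2,1} = 0
G(6) = mex{0,0} = 1
G(7) = mex{1,1} = 0
G(8) = mex{0,2} = 1
G(9) = mex{1,0} = 2
G(10) = mex{2,1} = 0
G(11) = mex{0,0} = 1
G(12) = mex{1,1} = 0
G(13) = mex{0,2} = 1
G(14) = mex{1,0} = 2
G(15) = mex{2,1} = 0
G(16) = mex{0,0} = 1
G(17) = mex{1,1} = 0
G(18) = mex{0,2} = 1
G(19) = mex{1,0} = 2
G(20) = mex{2,1} = 0
Heap A: G(9) = 2.
Heap B: G(20) = 0.
Combined Grundy value = 2 ⊕ 0 = 2.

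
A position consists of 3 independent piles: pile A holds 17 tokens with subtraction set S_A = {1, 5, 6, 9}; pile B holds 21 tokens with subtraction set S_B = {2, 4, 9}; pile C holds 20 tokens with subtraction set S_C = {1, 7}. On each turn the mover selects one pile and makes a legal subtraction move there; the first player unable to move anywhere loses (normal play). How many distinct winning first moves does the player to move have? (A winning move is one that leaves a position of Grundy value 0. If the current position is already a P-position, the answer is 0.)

Pile A, S = {1, 5, 6, 9}:
n :  0  1  2  3  4  5  6  7  8  9 10 11 12 13 14 15 16 17
G :  0  1  0  1  0  1  2  3  2  3  2  3  0  1  0  1  0  1
G_A(17) = 1.
Pile B, S = {2, 4, 9}:
G(0) = 0
G(1) = mex{} = 0
G(2) = mex{0} = 1
G(3) = mex{0} = 1
G(4) = mex{1,0} = 2
G(5) = mex{1,0} = 2
G(6) = mex{2,1} = 0
G(7) = mex{2,1} = 0
G(8) = mex{0,2} = 1
G(9) = mex{0,2,0} = 1
G(10) = mex{1,0,0} = 2
G(11) = mex{1,0,1} = 2
G(12) = mex{2,1,1} = 0
G(13) = mex{2,1,2} = 0
G(14) = mex{0,2,2} = 1
G(15) = mex{0,2,0} = 1
G(16) = mex{1,0,0} = 2
G(17) = mex{1,0,1} = 2
G(18) = mex{2,1,1} = 0
G(19) = mex{2,1,2} = 0
G(20) = mex{0,2,2} = 1
G(21) = mex{0,2,0} = 1
G_B(21) = 1.
Pile C, S = {1, 7}:
G(0) = 0
G(1) = mex{0} = 1
G(2) = mex{1} = 0
G(3) = mex{0} = 1
G(4) = mex{1} = 0
G(5) = mex{0} = 1
G(6) = mex{1} = 0
G(7) = mex{0,0} = 1
G(8) = mex{1,1} = 0
G(9) = mex{0,0} = 1
G(10) = mex{1,1} = 0
G(11) = mex{0,0} = 1
G(12) = mex{1,1} = 0
G(13) = mex{0,0} = 1
G(14) = mex{1,1} = 0
G(15) = mex{0,0} = 1
G(16) = mex{1,1} = 0
G(17) = mex{0,0} = 1
G(18) = mex{1,1} = 0
G(19) = mex{0,0} = 1
G(20) = mex{1,1} = 0
G_C(20) = 0.
Combined Grundy value = 1 ⊕ 1 ⊕ 0 = 0.
A winning move leaves total XOR = 0, i.e. changes one component's Grundy value g to g ⊕ X where X is the current total.
Pile A: target g' = 1⊕0 = 1, but every legal move changes the Grundy value (mex property), so 0 moves.
Pile B: target g' = 1⊕0 = 1, but every legal move changes the Grundy value (mex property), so 0 moves.
Pile C: target g' = 0⊕0 = 0, but every legal move changes the Grundy value (mex property), so 0 moves.

0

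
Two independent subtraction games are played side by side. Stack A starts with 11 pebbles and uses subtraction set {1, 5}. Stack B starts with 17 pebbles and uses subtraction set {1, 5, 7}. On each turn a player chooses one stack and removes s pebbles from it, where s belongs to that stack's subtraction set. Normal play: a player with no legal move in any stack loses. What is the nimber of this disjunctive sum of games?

0

Stack A, S = {1, 5}:
n :  0  1  2  3  4  5  6  7  8  9 10 11
G :  0  1  0  1  0  1  0  1  0  1  0  1
G_A(11) = 1.
Stack B, S = {1, 5, 7}:
G(0) = 0
G(1) = mex{0} = 1
G(2) = mex{1} = 0
G(3) = mex{0} = 1
G(4) = mex{1} = 0
G(5) = mex{0,0} = 1
G(6) = mex{1,1} = 0
G(7) = mex{0,0,0} = 1
G(8) = mex{1,1,1} = 0
G(9) = mex{0,0,0} = 1
G(10) = mex{1,1,1} = 0
G(11) = mex{0,0,0} = 1
G(12) = mex{1,1,1} = 0
G(13) = mex{0,0,0} = 1
G(14) = mex{1,1,1} = 0
G(15) = mex{0,0,0} = 1
G(16) = mex{1,1,1} = 0
G(17) = mex{0,0,0} = 1
G_B(17) = 1.
Combined Grundy value = 1 ⊕ 1 = 0.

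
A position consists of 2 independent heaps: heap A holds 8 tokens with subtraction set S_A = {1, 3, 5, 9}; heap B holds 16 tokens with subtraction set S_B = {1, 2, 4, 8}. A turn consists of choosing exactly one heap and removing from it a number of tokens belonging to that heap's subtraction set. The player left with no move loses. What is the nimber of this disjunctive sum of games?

Heap A, S = {1, 3, 5, 9}:
n : 0 1 2 3 4 5 6 7 8
G : 0 1 0 1 0 1 0 1 0
G_A(8) = 0.
Heap B, S = {1, 2, 4, 8}:
G(0) = 0
G(1) = mex{0} = 1
G(2) = mex{1,0} = 2
G(3) = mex{2,1} = 0
G(4) = mex{0,2,0} = 1
G(5) = mex{1,0,1} = 2
G(6) = mex{2,1,2} = 0
G(7) = mex{0,2,0} = 1
G(8) = mex{1,0,1,0} = 2
G(9) = mex{2,1,2,1} = 0
G(10) = mex{0,2,0,2} = 1
G(11) = mex{1,0,1,0} = 2
G(12) = mex{2,1,2,1} = 0
G(13) = mex{0,2,0,2} = 1
G(14) = mex{1,0,1,0} = 2
G(15) = mex{2,1,2,1} = 0
G(16) = mex{0,2,0,2} = 1
G_B(16) = 1.
Combined Grundy value = 0 ⊕ 1 = 1.

1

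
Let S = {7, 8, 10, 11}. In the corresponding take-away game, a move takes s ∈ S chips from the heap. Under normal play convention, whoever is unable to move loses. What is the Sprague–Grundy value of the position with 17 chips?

2

n :  0  1  2  3  4  5  6  7  8  9 10 11 12 13 14 15 16 17
G :  0  0  0  0  0  0  0  1  1  1  1  1  1  1  2  2  2  2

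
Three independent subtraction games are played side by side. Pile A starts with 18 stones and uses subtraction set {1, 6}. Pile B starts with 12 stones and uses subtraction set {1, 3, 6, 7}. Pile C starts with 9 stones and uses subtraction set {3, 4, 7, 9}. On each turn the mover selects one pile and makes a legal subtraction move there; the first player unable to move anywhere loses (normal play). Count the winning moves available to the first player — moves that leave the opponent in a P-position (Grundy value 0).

Pile A, S = {1, 6}:
n :  0  1  2  3  4  5  6  7  8  9 10 11 12 13 14 15 16 17 18
G :  0  1  0  1  0  1  2  0  1  0  1  0  1  2  0  1  0  1  0
G_A(18) = 0.
Pile B, S = {1, 3, 6, 7}:
n :  0  1  2  3  4  5  6  7  8  9 10 11 12
G :  0  1  0  1  0  1  2  3  2  3  2  3  0
G_B(12) = 0.
Pile C, S = {3, 4, 7, 9}:
n : 0 1 2 3 4 5 6 7 8 9
G : 0 0 0 1 1 1 2 2 2 3
G_C(9) = 3.
Combined Grundy value = 0 ⊕ 0 ⊕ 3 = 3.
A winning move leaves total XOR = 0, i.e. changes one component's Grundy value g to g ⊕ X where X is the current total.
Pile A: need g' = 0⊕3 = 3. Options: 18−1→G=1, 18−6→G=1. Hits: 0.
Pile B: need g' = 0⊕3 = 3. Options: 12−1→G=3, 12−3→G=3, 12−6→G=2, 12−7→G=1. Hits: 2.
Pile C: need g' = 3⊕3 = 0. Options: 9−3→G=2, 9−4→G=1, 9−7→G=0, 9−9→G=0. Hits: 2.

4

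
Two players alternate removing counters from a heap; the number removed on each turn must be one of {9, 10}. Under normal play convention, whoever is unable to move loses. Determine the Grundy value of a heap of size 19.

G(0) = 0
G(1) = mex{} = 0
G(2) = mex{} = 0
G(3) = mex{} = 0
G(4) = mex{} = 0
G(5) = mex{} = 0
G(6) = mex{} = 0
G(7) = mex{} = 0
G(8) = mex{} = 0
G(9) = mex{0} = 1
G(10) = mex{0,0} = 1
G(11) = mex{0,0} = 1
G(12) = mex{0,0} = 1
G(13) = mex{0,0} = 1
G(14) = mex{0,0} = 1
G(15) = mex{0,0} = 1
G(16) = mex{0,0} = 1
G(17) = mex{0,0} = 1
G(18) = mex{1,0} = 2
G(19) = mex{1,1} = 0

0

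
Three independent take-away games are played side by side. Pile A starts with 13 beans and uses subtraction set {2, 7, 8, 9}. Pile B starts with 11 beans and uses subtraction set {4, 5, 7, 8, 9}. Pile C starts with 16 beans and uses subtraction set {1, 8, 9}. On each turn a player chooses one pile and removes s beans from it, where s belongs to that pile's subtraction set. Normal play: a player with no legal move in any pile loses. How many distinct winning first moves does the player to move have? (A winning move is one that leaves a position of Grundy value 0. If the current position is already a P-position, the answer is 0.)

0

Pile A, S = {2, 7, 8, 9}:
G(0) = 0
G(1) = mex{} = 0
G(2) = mex{0} = 1
G(3) = mex{0} = 1
G(4) = mex{1} = 0
G(5) = mex{1} = 0
G(6) = mex{0} = 1
G(7) = mex{0,0} = 1
G(8) = mex{1,0,0} = 2
G(9) = mex{1,1,0,0} = 2
G(10) = mex{2,1,1,0} = 3
G(11) = mex{2,0,1,1} = 3
G(12) = mex{3,0,0,1} = 2
G(13) = mex{3,1,0,0} = 2
G_A(13) = 2.
Pile B, S = {4, 5, 7, 8, 9}:
G(0) = 0
G(1) = mex{} = 0
G(2) = mex{} = 0
G(3) = mex{} = 0
G(4) = mex{0} = 1
G(5) = mex{0,0} = 1
G(6) = mex{0,0} = 1
G(7) = mex{0,0,0} = 1
G(8) = mex{1,0,0,0} = 2
G(9) = mex{1,1,0,0,0} = 2
G(10) = mex{1,1,0,0,0} = 2
G(11) = mex{1,1,1,0,0} = 2
G_B(11) = 2.
Pile C, S = {1, 8, 9}:
G(0) = 0
G(1) = mex{0} = 1
G(2) = mex{1} = 0
G(3) = mex{0} = 1
G(4) = mex{1} = 0
G(5) = mex{0} = 1
G(6) = mex{1} = 0
G(7) = mex{0} = 1
G(8) = mex{1,0} = 2
G(9) = mex{2,1,0} = 3
G(10) = mex{3,0,1} = 2
G(11) = mex{2,1,0} = 3
G(12) = mex{3,0,1} = 2
G(13) = mex{2,1,0} = 3
G(14) = mex{3,0,1} = 2
G(15) = mex{2,1,0} = 3
G(16) = mex{3,2,1} = 0
G_C(16) = 0.
Combined Grundy value = 2 ⊕ 2 ⊕ 0 = 0.
A winning move leaves total XOR = 0, i.e. changes one component's Grundy value g to g ⊕ X where X is the current total.
Pile A: target g' = 2⊕0 = 2, but every legal move changes the Grundy value (mex property), so 0 moves.
Pile B: target g' = 2⊕0 = 2, but every legal move changes the Grundy value (mex property), so 0 moves.
Pile C: target g' = 0⊕0 = 0, but every legal move changes the Grundy value (mex property), so 0 moves.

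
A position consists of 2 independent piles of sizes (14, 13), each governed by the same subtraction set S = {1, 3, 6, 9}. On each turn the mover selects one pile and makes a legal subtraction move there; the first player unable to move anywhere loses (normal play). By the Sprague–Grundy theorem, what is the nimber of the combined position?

All piles use S = {1, 3, 6, 9}:
n :  0  1  2  3  4  5  6  7  8  9 10 11 12 13 14
G :  0  1  0  1  0  1  2  3  2  3  2  3  0  1  0
Pile A: G(14) = 0.
Pile B: G(13) = 1.
Combined Grundy value = 0 ⊕ 1 = 1.

1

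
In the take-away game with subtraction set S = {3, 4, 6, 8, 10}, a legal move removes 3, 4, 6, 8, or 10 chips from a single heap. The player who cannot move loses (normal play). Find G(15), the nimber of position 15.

0

G(0) = 0
G(1) = mex{} = 0
G(2) = mex{} = 0
G(3) = mex{0} = 1
G(4) = mex{0,0} = 1
G(5) = mex{0,0} = 1
G(6) = mex{1,0,0} = 2
G(7) = mex{1,1,0} = 2
G(8) = mex{1,1,0,0} = 2
G(9) = mex{2,1,1,0} = 3
G(10) = mex{2,2,1,0,0} = 3
G(11) = mex{2,2,1,1,0} = 3
G(12) = mex{3,2,2,1,0} = 4
G(13) = mex{3,3,2,1,1} = 0
G(14) = mex{3,3,2,2,1} = 0
G(15) = mex{4,3,3,2,1} = 0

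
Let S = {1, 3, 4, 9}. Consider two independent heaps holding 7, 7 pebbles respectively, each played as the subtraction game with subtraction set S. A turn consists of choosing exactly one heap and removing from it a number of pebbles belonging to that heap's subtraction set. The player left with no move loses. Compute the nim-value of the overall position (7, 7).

All heaps use S = {1, 3, 4, 9}:
n : 0 1 2 3 4 5 6 7
G : 0 1 0 1 2 3 2 0
Heap A: G(7) = 0.
Heap B: G(7) = 0.
Combined Grundy value = 0 ⊕ 0 = 0.

0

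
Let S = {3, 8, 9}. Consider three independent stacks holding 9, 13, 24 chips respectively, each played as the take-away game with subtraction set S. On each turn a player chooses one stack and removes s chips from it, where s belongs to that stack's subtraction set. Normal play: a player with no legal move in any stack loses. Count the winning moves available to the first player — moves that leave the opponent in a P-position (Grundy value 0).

9

All stacks use S = {3, 8, 9}:
n :  0  1  2  3  4  5  6  7  8  9 10 11 12 13 14 15 16 17 18 19 20 21 22 23 24
G :  0  0  0  1  1  1  0  0  2  1  1  3  0  0  2  1  1  0  0  0  1  1  1  0  0
Stack A: G(9) = 1.
Stack B: G(13) = 0.
Stack C: G(24) = 0.
Combined Grundy value = 1 ⊕ 0 ⊕ 0 = 1.
A winning move leaves total XOR = 0, i.e. changes one component's Grundy value g to g ⊕ X where X is the current total.
Stack A: need g' = 1⊕1 = 0. Options: 9−3→G=0, 9−8→G=0, 9−9→G=0. Hits: 3.
Stack B: need g' = 0⊕1 = 1. Options: 13−3→G=1, 13−8→G=1, 13−9→G=1. Hits: 3.
Stack C: need g' = 0⊕1 = 1. Options: 24−3→G=1, 24−8→G=1, 24−9→G=1. Hits: 3.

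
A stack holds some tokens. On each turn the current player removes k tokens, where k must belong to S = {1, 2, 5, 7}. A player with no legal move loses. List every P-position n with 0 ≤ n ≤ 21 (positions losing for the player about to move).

n :  0  1  2  3  4  5  6  7  8  9 10 11 12 13 14 15 16 17 18 19 20 21
G :  0  1  2  0  1  2  0  1  2  0  1  2  0  1  2  0  1  2  0  1  2  0
P-positions are exactly the n with G(n) = 0.

0, 3, 6, 9, 12, 15, 18, 21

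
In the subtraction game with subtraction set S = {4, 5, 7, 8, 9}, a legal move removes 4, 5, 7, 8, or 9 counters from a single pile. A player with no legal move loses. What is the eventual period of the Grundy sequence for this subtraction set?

13

n :  0  1  2  3  4  5  6  7  8  9 10 11 12 13 14 15 16 17 18 19 20 21 22 23 24 25 26 27
G :  0  0  0  0  1  1  1  1  2  2  2  2  3  0  0  0  0  1  1  1  1  2  2  2  2  3  0  0
G(n+13) = G(n) holds for n = 0,…,8 (a full window of length max(S) = 9), so the sequence is purely periodic with period 13.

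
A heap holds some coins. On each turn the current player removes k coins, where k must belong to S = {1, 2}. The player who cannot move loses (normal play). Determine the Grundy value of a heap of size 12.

n :  0  1  2  3  4  5  6  7  8  9 10 11 12
G :  0  1  2  0  1  2  0  1  2  0  1  2  0

0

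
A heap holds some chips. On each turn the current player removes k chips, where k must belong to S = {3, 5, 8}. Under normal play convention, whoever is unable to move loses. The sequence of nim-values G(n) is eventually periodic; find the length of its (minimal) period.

11

n :  0  1  2  3  4  5  6  7  8  9 10 11 12 13 14 15 16 17 18 19 20 21 22 23
G :  0  0  0  1  1  1  2  2  2  3  3  0  0  0  1  1  1  2  2  2  3  3  0  0
G(n+11) = G(n) holds for n = 0,…,7 (a full window of length max(S) = 8), so the sequence is purely periodic with period 11.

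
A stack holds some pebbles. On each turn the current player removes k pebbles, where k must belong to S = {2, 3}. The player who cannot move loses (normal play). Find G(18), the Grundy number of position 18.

1

G(0) = 0
G(1) = mex{} = 0
G(2) = mex{0} = 1
G(3) = mex{0,0} = 1
G(4) = mex{1,0} = 2
G(5) = mex{1,1} = 0
G(6) = mex{2,1} = 0
G(7) = mex{0,2} = 1
G(8) = mex{0,0} = 1
G(9) = mex{1,0} = 2
G(10) = mex{1,1} = 0
G(11) = mex{2,1} = 0
G(12) = mex{0,2} = 1
G(13) = mex{0,0} = 1
G(14) = mex{1,0} = 2
G(15) = mex{1,1} = 0
G(16) = mex{2,1} = 0
G(17) = mex{0,2} = 1
G(18) = mex{0,0} = 1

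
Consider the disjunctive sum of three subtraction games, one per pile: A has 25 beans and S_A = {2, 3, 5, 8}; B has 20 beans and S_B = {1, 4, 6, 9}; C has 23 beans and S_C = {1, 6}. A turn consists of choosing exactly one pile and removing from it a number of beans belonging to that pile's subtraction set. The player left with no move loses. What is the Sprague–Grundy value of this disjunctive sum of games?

Pile A, S = {2, 3, 5, 8}:
G(0) = 0
G(1) = mex{} = 0
G(2) = mex{0} = 1
G(3) = mex{0,0} = 1
G(4) = mex{1,0} = 2
G(5) = mex{1,1,0} = 2
G(6) = mex{2,1,0} = 3
G(7) = mex{2,2,1} = 0
G(8) = mex{3,2,1,0} = 4
G(9) = mex{0,3,2,0} = 1
G(10) = mex{4,0,2,1} = 3
G(11) = mex{1,4,3,1} = 0
G(12) = mex{3,1,0,2} = 4
G(13) = mex{0,3,4,2} = 1
G(14) = mex{4,0,1,3} = 2
G(15) = mex{1,4,3,0} = 2
G(16) = mex{2,1,0,4} = 3
G(17) = mex{2,2,4,1} = 0
G(18) = mex{3,2,1,3} = 0
G(19) = mex{0,3,2,0} = 1
G(20) = mex{0,0,2,4} = 1
G(21) = mex{1,0,3,1} = 2
G(22) = mex{1,1,0,2} = 3
G(23) = mex{2,1,0,2} = 3
G(24) = mex{3,2,1,3} = 0
G(25) = mex{3,3,1,0} = 2
G_A(25) = 2.
Pile B, S = {1, 4, 6, 9}:
n :  0  1  2  3  4  5  6  7  8  9 10 11 12 13 14 15 16 17 18 19 20
G :  0  1  0  1  2  0  1  0  1  2  0  1  0  1  2  0  1  0  1  2  0
G_B(20) = 0.
Pile C, S = {1, 6}:
G(0) = 0
G(1) = mex{0} = 1
G(2) = mex{1} = 0
G(3) = mex{0} = 1
G(4) = mex{1} = 0
G(5) = mex{0} = 1
G(6) = mex{1,0} = 2
G(7) = mex{2,1} = 0
G(8) = mex{0,0} = 1
G(9) = mex{1,1} = 0
G(10) = mex{0,0} = 1
G(11) = mex{1,1} = 0
G(12) = mex{0,2} = 1
G(13) = mex{1,0} = 2
G(14) = mex{2,1} = 0
G(15) = mex{0,0} = 1
G(16) = mex{1,1} = 0
G(17) = mex{0,0} = 1
G(18) = mex{1,1} = 0
G(19) = mex{0,2} = 1
G(20) = mex{1,0} = 2
G(21) = mex{2,1} = 0
G(22) = mex{0,0} = 1
G(23) = mex{1,1} = 0
G_C(23) = 0.
Combined Grundy value = 2 ⊕ 0 ⊕ 0 = 2.

2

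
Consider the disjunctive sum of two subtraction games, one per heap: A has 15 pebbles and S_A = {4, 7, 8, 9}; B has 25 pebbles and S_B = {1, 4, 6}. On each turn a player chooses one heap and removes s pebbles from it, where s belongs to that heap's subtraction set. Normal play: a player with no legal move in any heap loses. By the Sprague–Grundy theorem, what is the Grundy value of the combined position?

0

Heap A, S = {4, 7, 8, 9}:
G(0) = 0
G(1) = mex{} = 0
G(2) = mex{} = 0
G(3) = mex{} = 0
G(4) = mex{0} = 1
G(5) = mex{0} = 1
G(6) = mex{0} = 1
G(7) = mex{0,0} = 1
G(8) = mex{1,0,0} = 2
G(9) = mex{1,0,0,0} = 2
G(10) = mex{1,0,0,0} = 2
G(11) = mex{1,1,0,0} = 2
G(12) = mex{2,1,1,0} = 3
G(13) = mex{2,1,1,1} = 0
G(14) = mex{2,1,1,1} = 0
G(15) = mex{2,2,1,1} = 0
G_A(15) = 0.
Heap B, S = {1, 4, 6}:
n :  0  1  2  3  4  5  6  7  8  9 10 11 12 13 14 15 16 17 18 19 20 21 22 23 24 25
G :  0  1  0  1  2  0  1  0  1  2  0  1  0  1  2  0  1  0  1  2  0  1  0  1  2  0
G_B(25) = 0.
Combined Grundy value = 0 ⊕ 0 = 0.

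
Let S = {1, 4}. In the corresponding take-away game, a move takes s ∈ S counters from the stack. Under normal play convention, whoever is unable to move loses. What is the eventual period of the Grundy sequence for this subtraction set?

5

n :  0  1  2  3  4  5  6  7  8  9 10 11 12 13 14
G :  0  1  0  1  2  0  1  0  1  2  0  1  0  1  2
G(n+5) = G(n) holds for n = 0,…,3 (a full window of length max(S) = 4), so the sequence is purely periodic with period 5.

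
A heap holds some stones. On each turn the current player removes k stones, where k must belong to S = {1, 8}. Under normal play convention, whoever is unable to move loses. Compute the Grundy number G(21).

1

n :  0  1  2  3  4  5  6  7  8  9 10 11 12 13 14 15 16 17 18 19 20 21
G :  0  1  0  1  0  1  0  1  2  0  1  0  1  0  1  0  1  2  0  1  0  1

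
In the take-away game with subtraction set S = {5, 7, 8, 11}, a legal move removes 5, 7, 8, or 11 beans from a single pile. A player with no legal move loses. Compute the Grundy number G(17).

0

n :  0  1  2  3  4  5  6  7  8  9 10 11 12 13 14 15 16 17
G :  0  0  0  0  0  1  1  1  1  1  2  2  2  2  2  3  0  0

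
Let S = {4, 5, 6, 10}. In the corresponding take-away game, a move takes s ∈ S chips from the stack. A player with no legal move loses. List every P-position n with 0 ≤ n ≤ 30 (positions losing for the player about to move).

0, 1, 2, 3, 14, 15, 16, 17, 28, 29, 30

n :  0  1  2  3  4  5  6  7  8  9 10 11 12 13 14 15 16 17 18 19 20 21 22 23 24 25 26 27 28 29 30
G :  0  0  0  0  1  1  1  1  2  2  2  2  3  3  0  0  0  0  1  1  1  1  2  2  2  2  3  3  0  0  0
P-positions are exactly the n with G(n) = 0.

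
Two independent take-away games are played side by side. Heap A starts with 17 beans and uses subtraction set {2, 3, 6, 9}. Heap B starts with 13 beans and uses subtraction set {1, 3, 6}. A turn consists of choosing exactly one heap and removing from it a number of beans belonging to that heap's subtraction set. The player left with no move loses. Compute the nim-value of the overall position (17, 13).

Heap A, S = {2, 3, 6, 9}:
n :  0  1  2  3  4  5  6  7  8  9 10 11 12 13 14 15 16 17
G :  0  0  1  1  2  0  3  1  2  2  3  3  0  0  1  1  2  0
G_A(17) = 0.
Heap B, S = {1, 3, 6}:
n :  0  1  2  3  4  5  6  7  8  9 10 11 12 13
G :  0  1  0  1  0  1  2  3  2  0  1  0  1  0
G_B(13) = 0.
Combined Grundy value = 0 ⊕ 0 = 0.

0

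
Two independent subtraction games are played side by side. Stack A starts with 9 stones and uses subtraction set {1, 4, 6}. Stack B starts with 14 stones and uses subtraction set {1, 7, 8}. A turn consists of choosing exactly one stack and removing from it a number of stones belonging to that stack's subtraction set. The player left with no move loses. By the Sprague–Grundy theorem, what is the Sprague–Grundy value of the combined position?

0

Stack A, S = {1, 4, 6}:
n : 0 1 2 3 4 5 6 7 8 9
G : 0 1 0 1 2 0 1 0 1 2
G_A(9) = 2.
Stack B, S = {1, 7, 8}:
n :  0  1  2  3  4  5  6  7  8  9 10 11 12 13 14
G :  0  1  0  1  0  1  0  1  2  3  2  3  2  3  2
G_B(14) = 2.
Combined Grundy value = 2 ⊕ 2 = 0.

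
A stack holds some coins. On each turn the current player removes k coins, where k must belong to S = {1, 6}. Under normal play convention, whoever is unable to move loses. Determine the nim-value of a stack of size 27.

2

n :  0  1  2  3  4  5  6  7  8  9 10 11 12 13 14 15 16 17 18 19 20 21 22 23 24 25 26 27
G :  0  1  0  1  0  1  2  0  1  0  1  0  1  2  0  1  0  1  0  1  2  0  1  0  1  0  1  2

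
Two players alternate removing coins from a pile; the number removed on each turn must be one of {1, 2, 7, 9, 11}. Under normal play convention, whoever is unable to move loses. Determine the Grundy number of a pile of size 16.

0

n :  0  1  2  3  4  5  6  7  8  9 10 11 12 13 14 15 16
G :  0  1  2  0  1  2  0  1  2  3  4  5  3  4  5  3  0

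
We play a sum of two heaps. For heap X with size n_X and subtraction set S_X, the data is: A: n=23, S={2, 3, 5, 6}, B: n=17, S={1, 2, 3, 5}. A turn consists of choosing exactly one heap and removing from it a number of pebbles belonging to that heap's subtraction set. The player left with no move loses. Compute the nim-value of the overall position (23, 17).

Heap A, S = {2, 3, 5, 6}:
n :  0  1  2  3  4  5  6  7  8  9 10 11 12 13 14 15 16 17 18 19 20 21 22 23
G :  0  0  1  1  2  2  3  3  0  0  1  1  2  2  3  3  0  0  1  1  2  2  3  3
G_A(23) = 3.
Heap B, S = {1, 2, 3, 5}:
G(0) = 0
G(1) = mex{0} = 1
G(2) = mex{1,0} = 2
G(3) = mex{2,1,0} = 3
G(4) = mex{3,2,1} = 0
G(5) = mex{0,3,2,0} = 1
G(6) = mex{1,0,3,1} = 2
G(7) = mex{2,1,0,2} = 3
G(8) = mex{3,2,1,3} = 0
G(9) = mex{0,3,2,0} = 1
G(10) = mex{1,0,3,1} = 2
G(11) = mex{2,1,0,2} = 3
G(12) = mex{3,2,1,3} = 0
G(13) = mex{0,3,2,0} = 1
G(14) = mex{1,0,3,1} = 2
G(15) = mex{2,1,0,2} = 3
G(16) = mex{3,2,1,3} = 0
G(17) = mex{0,3,2,0} = 1
G_B(17) = 1.
Combined Grundy value = 3 ⊕ 1 = 2.

2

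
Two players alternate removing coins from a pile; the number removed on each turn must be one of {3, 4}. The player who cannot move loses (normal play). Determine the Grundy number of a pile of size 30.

0

n :  0  1  2  3  4  5  6  7  8  9 10 11 12 13 14 15 16 17 18 19 20 21 22 23 24 25 26 27 28 29 30
G :  0  0  0  1  1  1  2  0  0  0  1  1  1  2  0  0  0  1  1  1  2  0  0  0  1  1  1  2  0  0  0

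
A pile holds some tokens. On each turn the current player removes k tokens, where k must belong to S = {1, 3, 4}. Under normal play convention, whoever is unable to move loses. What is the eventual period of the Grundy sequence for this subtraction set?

G(0) = 0
G(1) = mex{0} = 1
G(2) = mex{1} = 0
G(3) = mex{0,0} = 1
G(4) = mex{1,1,0} = 2
G(5) = mex{2,0,1} = 3
G(6) = mex{3,1,0} = 2
G(7) = mex{2,2,1} = 0
G(8) = mex{0,3,2} = 1
G(9) = mex{1,2,3} = 0
G(10) = mex{0,0,2} = 1
G(11) = mex{1,1,0} = 2
G(12) = mex{2,0,1} = 3
G(13) = mex{3,1,0} = 2
G(14) = mex{2,2,1} = 0
G(15) = mex{0,3,2} = 1
G(n+7) = G(n) holds for n = 0,…,3 (a full window of length max(S) = 4), so the sequence is purely periodic with period 7.

7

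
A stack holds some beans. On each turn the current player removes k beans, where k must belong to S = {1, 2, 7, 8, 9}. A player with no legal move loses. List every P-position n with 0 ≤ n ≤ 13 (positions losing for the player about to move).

0, 3, 6

G(0) = 0
G(1) = mex{0} = 1
G(2) = mex{1,0} = 2
G(3) = mex{2,1} = 0
G(4) = mex{0,2} = 1
G(5) = mex{1,0} = 2
G(6) = mex{2,1} = 0
G(7) = mex{0,2,0} = 1
G(8) = mex{1,0,1,0} = 2
G(9) = mex{2,1,2,1,0} = 3
G(10) = mex{3,2,0,2,1} = 4
G(11) = mex{4,3,1,0,2} = 5
G(12) = mex{5,4,2,1,0} = 3
G(13) = mex{3,5,0,2,1} = 4
P-positions are exactly the n with G(n) = 0.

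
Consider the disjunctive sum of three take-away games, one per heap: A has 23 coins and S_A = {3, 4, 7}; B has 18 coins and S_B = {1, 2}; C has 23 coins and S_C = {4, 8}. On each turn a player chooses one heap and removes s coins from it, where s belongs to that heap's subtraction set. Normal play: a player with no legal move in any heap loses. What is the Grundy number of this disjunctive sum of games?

3

Heap A, S = {3, 4, 7}:
G(0) = 0
G(1) = mex{} = 0
G(2) = mex{} = 0
G(3) = mex{0} = 1
G(4) = mex{0,0} = 1
G(5) = mex{0,0} = 1
G(6) = mex{1,0} = 2
G(7) = mex{1,1,0} = 2
G(8) = mex{1,1,0} = 2
G(9) = mex{2,1,0} = 3
G(10) = mex{2,2,1} = 0
G(11) = mex{2,2,1} = 0
G(12) = mex{3,2,1} = 0
G(13) = mex{0,3,2} = 1
G(14) = mex{0,0,2} = 1
G(15) = mex{0,0,2} = 1
G(16) = mex{1,0,3} = 2
G(17) = mex{1,1,0} = 2
G(18) = mex{1,1,0} = 2
G(19) = mex{2,1,0} = 3
G(20) = mex{2,2,1} = 0
G(21) = mex{2,2,1} = 0
G(22) = mex{3,2,1} = 0
G(23) = mex{0,3,2} = 1
G_A(23) = 1.
Heap B, S = {1, 2}:
n :  0  1  2  3  4  5  6  7  8  9 10 11 12 13 14 15 16 17 18
G :  0  1  2  0  1  2  0  1  2  0  1  2  0  1  2  0  1  2  0
G_B(18) = 0.
Heap C, S = {4, 8}:
n :  0  1  2  3  4  5  6  7  8  9 10 11 12 13 14 15 16 17 18 19 20 21 22 23
G :  0  0  0  0  1  1  1  1  2  2  2  2  0  0  0  0  1  1  1  1  2  2  2  2
G_C(23) = 2.
Combined Grundy value = 1 ⊕ 0 ⊕ 2 = 3.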